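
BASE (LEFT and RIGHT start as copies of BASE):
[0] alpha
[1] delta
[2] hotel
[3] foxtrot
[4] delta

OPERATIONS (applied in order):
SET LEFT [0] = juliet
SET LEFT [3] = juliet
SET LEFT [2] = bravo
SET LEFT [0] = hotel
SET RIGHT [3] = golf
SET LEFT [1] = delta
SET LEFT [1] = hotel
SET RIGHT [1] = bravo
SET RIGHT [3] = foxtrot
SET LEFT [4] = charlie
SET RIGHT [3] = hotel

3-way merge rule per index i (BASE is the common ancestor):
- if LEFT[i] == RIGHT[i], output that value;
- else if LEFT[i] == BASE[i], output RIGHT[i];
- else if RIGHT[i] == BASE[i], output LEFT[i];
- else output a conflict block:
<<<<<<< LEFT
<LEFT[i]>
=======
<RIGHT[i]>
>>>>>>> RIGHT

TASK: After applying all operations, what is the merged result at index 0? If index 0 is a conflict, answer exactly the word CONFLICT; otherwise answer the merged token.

Answer: hotel

Derivation:
Final LEFT:  [hotel, hotel, bravo, juliet, charlie]
Final RIGHT: [alpha, bravo, hotel, hotel, delta]
i=0: L=hotel, R=alpha=BASE -> take LEFT -> hotel
i=1: BASE=delta L=hotel R=bravo all differ -> CONFLICT
i=2: L=bravo, R=hotel=BASE -> take LEFT -> bravo
i=3: BASE=foxtrot L=juliet R=hotel all differ -> CONFLICT
i=4: L=charlie, R=delta=BASE -> take LEFT -> charlie
Index 0 -> hotel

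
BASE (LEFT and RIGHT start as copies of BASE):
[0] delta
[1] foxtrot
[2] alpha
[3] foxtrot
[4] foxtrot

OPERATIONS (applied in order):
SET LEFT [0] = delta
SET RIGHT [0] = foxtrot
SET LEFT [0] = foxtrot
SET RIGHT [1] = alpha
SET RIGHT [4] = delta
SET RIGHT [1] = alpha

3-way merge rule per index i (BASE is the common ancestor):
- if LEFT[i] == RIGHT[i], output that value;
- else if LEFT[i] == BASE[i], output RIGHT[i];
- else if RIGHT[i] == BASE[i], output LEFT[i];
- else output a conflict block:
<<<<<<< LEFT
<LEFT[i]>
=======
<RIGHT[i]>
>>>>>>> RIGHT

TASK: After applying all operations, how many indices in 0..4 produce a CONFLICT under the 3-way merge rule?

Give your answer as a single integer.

Answer: 0

Derivation:
Final LEFT:  [foxtrot, foxtrot, alpha, foxtrot, foxtrot]
Final RIGHT: [foxtrot, alpha, alpha, foxtrot, delta]
i=0: L=foxtrot R=foxtrot -> agree -> foxtrot
i=1: L=foxtrot=BASE, R=alpha -> take RIGHT -> alpha
i=2: L=alpha R=alpha -> agree -> alpha
i=3: L=foxtrot R=foxtrot -> agree -> foxtrot
i=4: L=foxtrot=BASE, R=delta -> take RIGHT -> delta
Conflict count: 0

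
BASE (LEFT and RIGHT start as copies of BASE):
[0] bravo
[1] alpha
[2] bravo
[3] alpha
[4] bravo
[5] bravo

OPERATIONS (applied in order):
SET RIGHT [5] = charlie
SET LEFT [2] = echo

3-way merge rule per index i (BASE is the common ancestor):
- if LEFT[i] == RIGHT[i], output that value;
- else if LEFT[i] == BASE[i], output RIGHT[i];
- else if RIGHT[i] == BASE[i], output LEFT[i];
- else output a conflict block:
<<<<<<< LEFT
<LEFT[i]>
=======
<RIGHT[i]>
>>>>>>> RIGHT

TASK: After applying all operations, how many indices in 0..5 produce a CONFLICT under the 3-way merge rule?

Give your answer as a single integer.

Final LEFT:  [bravo, alpha, echo, alpha, bravo, bravo]
Final RIGHT: [bravo, alpha, bravo, alpha, bravo, charlie]
i=0: L=bravo R=bravo -> agree -> bravo
i=1: L=alpha R=alpha -> agree -> alpha
i=2: L=echo, R=bravo=BASE -> take LEFT -> echo
i=3: L=alpha R=alpha -> agree -> alpha
i=4: L=bravo R=bravo -> agree -> bravo
i=5: L=bravo=BASE, R=charlie -> take RIGHT -> charlie
Conflict count: 0

Answer: 0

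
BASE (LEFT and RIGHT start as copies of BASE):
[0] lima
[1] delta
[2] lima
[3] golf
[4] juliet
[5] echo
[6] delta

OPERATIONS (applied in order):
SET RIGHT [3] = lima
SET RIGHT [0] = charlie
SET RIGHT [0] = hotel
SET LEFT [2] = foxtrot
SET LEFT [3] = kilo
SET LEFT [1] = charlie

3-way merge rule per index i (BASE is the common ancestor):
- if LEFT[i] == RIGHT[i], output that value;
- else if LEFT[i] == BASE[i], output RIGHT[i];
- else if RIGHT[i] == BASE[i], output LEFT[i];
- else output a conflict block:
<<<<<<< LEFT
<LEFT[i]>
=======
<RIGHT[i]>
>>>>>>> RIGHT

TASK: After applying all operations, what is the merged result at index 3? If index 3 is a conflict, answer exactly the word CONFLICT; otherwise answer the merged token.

Answer: CONFLICT

Derivation:
Final LEFT:  [lima, charlie, foxtrot, kilo, juliet, echo, delta]
Final RIGHT: [hotel, delta, lima, lima, juliet, echo, delta]
i=0: L=lima=BASE, R=hotel -> take RIGHT -> hotel
i=1: L=charlie, R=delta=BASE -> take LEFT -> charlie
i=2: L=foxtrot, R=lima=BASE -> take LEFT -> foxtrot
i=3: BASE=golf L=kilo R=lima all differ -> CONFLICT
i=4: L=juliet R=juliet -> agree -> juliet
i=5: L=echo R=echo -> agree -> echo
i=6: L=delta R=delta -> agree -> delta
Index 3 -> CONFLICT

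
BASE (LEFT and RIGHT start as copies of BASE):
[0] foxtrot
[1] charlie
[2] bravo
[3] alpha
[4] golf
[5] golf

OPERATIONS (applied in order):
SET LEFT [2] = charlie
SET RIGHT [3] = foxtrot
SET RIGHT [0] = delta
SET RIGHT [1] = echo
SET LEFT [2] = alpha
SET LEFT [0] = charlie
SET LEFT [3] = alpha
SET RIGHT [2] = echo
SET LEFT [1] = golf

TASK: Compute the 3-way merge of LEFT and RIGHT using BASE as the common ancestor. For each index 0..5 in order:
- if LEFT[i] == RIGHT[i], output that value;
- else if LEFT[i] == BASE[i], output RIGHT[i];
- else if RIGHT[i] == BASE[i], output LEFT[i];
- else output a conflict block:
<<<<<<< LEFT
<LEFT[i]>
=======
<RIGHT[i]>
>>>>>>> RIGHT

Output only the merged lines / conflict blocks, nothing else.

Answer: <<<<<<< LEFT
charlie
=======
delta
>>>>>>> RIGHT
<<<<<<< LEFT
golf
=======
echo
>>>>>>> RIGHT
<<<<<<< LEFT
alpha
=======
echo
>>>>>>> RIGHT
foxtrot
golf
golf

Derivation:
Final LEFT:  [charlie, golf, alpha, alpha, golf, golf]
Final RIGHT: [delta, echo, echo, foxtrot, golf, golf]
i=0: BASE=foxtrot L=charlie R=delta all differ -> CONFLICT
i=1: BASE=charlie L=golf R=echo all differ -> CONFLICT
i=2: BASE=bravo L=alpha R=echo all differ -> CONFLICT
i=3: L=alpha=BASE, R=foxtrot -> take RIGHT -> foxtrot
i=4: L=golf R=golf -> agree -> golf
i=5: L=golf R=golf -> agree -> golf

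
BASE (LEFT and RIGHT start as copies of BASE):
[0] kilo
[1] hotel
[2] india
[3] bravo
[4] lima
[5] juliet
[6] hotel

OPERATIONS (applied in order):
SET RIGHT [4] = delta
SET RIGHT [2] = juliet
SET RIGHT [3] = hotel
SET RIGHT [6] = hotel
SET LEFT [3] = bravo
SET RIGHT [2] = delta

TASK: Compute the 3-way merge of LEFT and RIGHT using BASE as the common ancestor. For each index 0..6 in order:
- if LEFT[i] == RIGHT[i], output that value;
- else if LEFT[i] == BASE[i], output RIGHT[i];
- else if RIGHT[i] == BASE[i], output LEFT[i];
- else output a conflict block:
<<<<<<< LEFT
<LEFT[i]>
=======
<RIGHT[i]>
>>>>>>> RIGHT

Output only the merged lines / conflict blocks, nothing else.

Final LEFT:  [kilo, hotel, india, bravo, lima, juliet, hotel]
Final RIGHT: [kilo, hotel, delta, hotel, delta, juliet, hotel]
i=0: L=kilo R=kilo -> agree -> kilo
i=1: L=hotel R=hotel -> agree -> hotel
i=2: L=india=BASE, R=delta -> take RIGHT -> delta
i=3: L=bravo=BASE, R=hotel -> take RIGHT -> hotel
i=4: L=lima=BASE, R=delta -> take RIGHT -> delta
i=5: L=juliet R=juliet -> agree -> juliet
i=6: L=hotel R=hotel -> agree -> hotel

Answer: kilo
hotel
delta
hotel
delta
juliet
hotel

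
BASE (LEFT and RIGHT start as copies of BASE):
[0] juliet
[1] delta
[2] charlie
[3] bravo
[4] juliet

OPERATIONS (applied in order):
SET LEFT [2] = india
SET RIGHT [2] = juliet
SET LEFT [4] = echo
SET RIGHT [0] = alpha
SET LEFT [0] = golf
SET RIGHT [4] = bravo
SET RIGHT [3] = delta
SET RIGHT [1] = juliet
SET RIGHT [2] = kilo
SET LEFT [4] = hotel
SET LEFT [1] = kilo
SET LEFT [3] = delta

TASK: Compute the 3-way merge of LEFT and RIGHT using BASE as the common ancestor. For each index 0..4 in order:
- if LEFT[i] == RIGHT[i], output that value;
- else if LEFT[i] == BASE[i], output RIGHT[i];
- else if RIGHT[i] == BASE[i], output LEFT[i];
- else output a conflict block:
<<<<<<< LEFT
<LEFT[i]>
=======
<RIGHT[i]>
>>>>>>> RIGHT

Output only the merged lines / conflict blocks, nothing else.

Final LEFT:  [golf, kilo, india, delta, hotel]
Final RIGHT: [alpha, juliet, kilo, delta, bravo]
i=0: BASE=juliet L=golf R=alpha all differ -> CONFLICT
i=1: BASE=delta L=kilo R=juliet all differ -> CONFLICT
i=2: BASE=charlie L=india R=kilo all differ -> CONFLICT
i=3: L=delta R=delta -> agree -> delta
i=4: BASE=juliet L=hotel R=bravo all differ -> CONFLICT

Answer: <<<<<<< LEFT
golf
=======
alpha
>>>>>>> RIGHT
<<<<<<< LEFT
kilo
=======
juliet
>>>>>>> RIGHT
<<<<<<< LEFT
india
=======
kilo
>>>>>>> RIGHT
delta
<<<<<<< LEFT
hotel
=======
bravo
>>>>>>> RIGHT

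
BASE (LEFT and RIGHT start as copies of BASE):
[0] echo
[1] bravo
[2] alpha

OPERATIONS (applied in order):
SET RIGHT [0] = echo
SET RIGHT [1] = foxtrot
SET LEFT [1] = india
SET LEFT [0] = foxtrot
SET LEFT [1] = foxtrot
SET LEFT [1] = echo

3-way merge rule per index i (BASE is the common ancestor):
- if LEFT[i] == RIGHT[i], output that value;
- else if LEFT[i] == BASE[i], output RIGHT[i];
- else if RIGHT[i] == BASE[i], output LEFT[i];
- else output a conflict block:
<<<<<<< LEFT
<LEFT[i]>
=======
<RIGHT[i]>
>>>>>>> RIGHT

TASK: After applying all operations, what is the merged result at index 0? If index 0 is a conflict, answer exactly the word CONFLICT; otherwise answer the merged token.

Answer: foxtrot

Derivation:
Final LEFT:  [foxtrot, echo, alpha]
Final RIGHT: [echo, foxtrot, alpha]
i=0: L=foxtrot, R=echo=BASE -> take LEFT -> foxtrot
i=1: BASE=bravo L=echo R=foxtrot all differ -> CONFLICT
i=2: L=alpha R=alpha -> agree -> alpha
Index 0 -> foxtrot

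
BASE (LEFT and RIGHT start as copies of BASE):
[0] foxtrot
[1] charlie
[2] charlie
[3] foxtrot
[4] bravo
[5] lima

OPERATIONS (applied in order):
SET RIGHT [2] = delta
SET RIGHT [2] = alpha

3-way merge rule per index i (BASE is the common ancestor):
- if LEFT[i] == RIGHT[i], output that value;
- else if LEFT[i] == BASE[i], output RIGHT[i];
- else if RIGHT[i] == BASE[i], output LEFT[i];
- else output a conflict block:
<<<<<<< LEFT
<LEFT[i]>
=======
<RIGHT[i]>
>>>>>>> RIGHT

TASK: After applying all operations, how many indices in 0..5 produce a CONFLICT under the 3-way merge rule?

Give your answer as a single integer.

Answer: 0

Derivation:
Final LEFT:  [foxtrot, charlie, charlie, foxtrot, bravo, lima]
Final RIGHT: [foxtrot, charlie, alpha, foxtrot, bravo, lima]
i=0: L=foxtrot R=foxtrot -> agree -> foxtrot
i=1: L=charlie R=charlie -> agree -> charlie
i=2: L=charlie=BASE, R=alpha -> take RIGHT -> alpha
i=3: L=foxtrot R=foxtrot -> agree -> foxtrot
i=4: L=bravo R=bravo -> agree -> bravo
i=5: L=lima R=lima -> agree -> lima
Conflict count: 0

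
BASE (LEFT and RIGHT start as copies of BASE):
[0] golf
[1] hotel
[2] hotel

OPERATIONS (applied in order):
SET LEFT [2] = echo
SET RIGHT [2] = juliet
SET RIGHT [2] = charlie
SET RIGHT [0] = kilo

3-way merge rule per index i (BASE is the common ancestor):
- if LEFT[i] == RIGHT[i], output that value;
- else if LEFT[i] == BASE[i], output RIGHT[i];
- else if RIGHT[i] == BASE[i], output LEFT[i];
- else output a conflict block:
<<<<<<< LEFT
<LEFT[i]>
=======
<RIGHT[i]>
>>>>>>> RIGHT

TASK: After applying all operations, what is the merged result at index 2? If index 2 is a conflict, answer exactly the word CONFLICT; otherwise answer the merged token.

Answer: CONFLICT

Derivation:
Final LEFT:  [golf, hotel, echo]
Final RIGHT: [kilo, hotel, charlie]
i=0: L=golf=BASE, R=kilo -> take RIGHT -> kilo
i=1: L=hotel R=hotel -> agree -> hotel
i=2: BASE=hotel L=echo R=charlie all differ -> CONFLICT
Index 2 -> CONFLICT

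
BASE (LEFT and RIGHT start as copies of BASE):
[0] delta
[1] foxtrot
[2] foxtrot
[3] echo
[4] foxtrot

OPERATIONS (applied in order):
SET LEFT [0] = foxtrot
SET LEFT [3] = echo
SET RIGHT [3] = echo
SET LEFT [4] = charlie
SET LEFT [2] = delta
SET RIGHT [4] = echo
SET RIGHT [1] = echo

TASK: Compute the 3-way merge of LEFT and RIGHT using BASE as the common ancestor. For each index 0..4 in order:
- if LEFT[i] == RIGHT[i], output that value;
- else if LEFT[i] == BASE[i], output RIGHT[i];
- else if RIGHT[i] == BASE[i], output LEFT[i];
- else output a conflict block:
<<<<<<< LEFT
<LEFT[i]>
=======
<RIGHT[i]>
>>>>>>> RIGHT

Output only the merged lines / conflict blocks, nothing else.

Answer: foxtrot
echo
delta
echo
<<<<<<< LEFT
charlie
=======
echo
>>>>>>> RIGHT

Derivation:
Final LEFT:  [foxtrot, foxtrot, delta, echo, charlie]
Final RIGHT: [delta, echo, foxtrot, echo, echo]
i=0: L=foxtrot, R=delta=BASE -> take LEFT -> foxtrot
i=1: L=foxtrot=BASE, R=echo -> take RIGHT -> echo
i=2: L=delta, R=foxtrot=BASE -> take LEFT -> delta
i=3: L=echo R=echo -> agree -> echo
i=4: BASE=foxtrot L=charlie R=echo all differ -> CONFLICT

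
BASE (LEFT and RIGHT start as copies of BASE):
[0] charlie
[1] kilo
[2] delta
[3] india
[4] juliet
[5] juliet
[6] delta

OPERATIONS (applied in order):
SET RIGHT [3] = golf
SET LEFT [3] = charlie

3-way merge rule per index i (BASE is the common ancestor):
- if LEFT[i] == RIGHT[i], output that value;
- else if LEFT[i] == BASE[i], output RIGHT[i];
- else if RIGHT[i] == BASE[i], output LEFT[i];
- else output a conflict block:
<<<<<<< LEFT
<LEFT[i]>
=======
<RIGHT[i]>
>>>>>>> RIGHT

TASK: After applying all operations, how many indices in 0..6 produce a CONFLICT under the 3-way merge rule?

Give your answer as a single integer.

Answer: 1

Derivation:
Final LEFT:  [charlie, kilo, delta, charlie, juliet, juliet, delta]
Final RIGHT: [charlie, kilo, delta, golf, juliet, juliet, delta]
i=0: L=charlie R=charlie -> agree -> charlie
i=1: L=kilo R=kilo -> agree -> kilo
i=2: L=delta R=delta -> agree -> delta
i=3: BASE=india L=charlie R=golf all differ -> CONFLICT
i=4: L=juliet R=juliet -> agree -> juliet
i=5: L=juliet R=juliet -> agree -> juliet
i=6: L=delta R=delta -> agree -> delta
Conflict count: 1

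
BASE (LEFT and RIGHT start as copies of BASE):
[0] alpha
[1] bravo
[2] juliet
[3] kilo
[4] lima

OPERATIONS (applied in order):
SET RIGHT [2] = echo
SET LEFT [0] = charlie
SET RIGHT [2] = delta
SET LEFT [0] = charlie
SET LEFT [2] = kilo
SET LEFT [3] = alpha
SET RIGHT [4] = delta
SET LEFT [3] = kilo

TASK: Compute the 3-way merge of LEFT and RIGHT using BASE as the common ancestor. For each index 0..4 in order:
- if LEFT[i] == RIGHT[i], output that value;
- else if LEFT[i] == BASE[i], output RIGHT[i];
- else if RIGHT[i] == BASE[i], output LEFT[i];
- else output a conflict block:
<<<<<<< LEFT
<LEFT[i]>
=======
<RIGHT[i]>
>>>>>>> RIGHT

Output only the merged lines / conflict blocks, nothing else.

Final LEFT:  [charlie, bravo, kilo, kilo, lima]
Final RIGHT: [alpha, bravo, delta, kilo, delta]
i=0: L=charlie, R=alpha=BASE -> take LEFT -> charlie
i=1: L=bravo R=bravo -> agree -> bravo
i=2: BASE=juliet L=kilo R=delta all differ -> CONFLICT
i=3: L=kilo R=kilo -> agree -> kilo
i=4: L=lima=BASE, R=delta -> take RIGHT -> delta

Answer: charlie
bravo
<<<<<<< LEFT
kilo
=======
delta
>>>>>>> RIGHT
kilo
delta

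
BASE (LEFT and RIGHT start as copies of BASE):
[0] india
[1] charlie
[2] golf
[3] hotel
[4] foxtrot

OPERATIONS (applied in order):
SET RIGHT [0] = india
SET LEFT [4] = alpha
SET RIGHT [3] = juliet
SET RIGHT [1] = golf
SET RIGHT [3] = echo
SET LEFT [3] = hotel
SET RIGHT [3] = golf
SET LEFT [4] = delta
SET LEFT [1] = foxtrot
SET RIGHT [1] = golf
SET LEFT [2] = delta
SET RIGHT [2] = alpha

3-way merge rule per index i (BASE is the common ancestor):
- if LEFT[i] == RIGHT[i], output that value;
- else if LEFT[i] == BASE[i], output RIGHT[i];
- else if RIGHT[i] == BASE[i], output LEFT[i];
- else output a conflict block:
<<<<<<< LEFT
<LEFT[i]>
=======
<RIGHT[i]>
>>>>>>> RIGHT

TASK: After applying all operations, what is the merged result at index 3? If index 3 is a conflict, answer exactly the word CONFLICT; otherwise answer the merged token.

Answer: golf

Derivation:
Final LEFT:  [india, foxtrot, delta, hotel, delta]
Final RIGHT: [india, golf, alpha, golf, foxtrot]
i=0: L=india R=india -> agree -> india
i=1: BASE=charlie L=foxtrot R=golf all differ -> CONFLICT
i=2: BASE=golf L=delta R=alpha all differ -> CONFLICT
i=3: L=hotel=BASE, R=golf -> take RIGHT -> golf
i=4: L=delta, R=foxtrot=BASE -> take LEFT -> delta
Index 3 -> golf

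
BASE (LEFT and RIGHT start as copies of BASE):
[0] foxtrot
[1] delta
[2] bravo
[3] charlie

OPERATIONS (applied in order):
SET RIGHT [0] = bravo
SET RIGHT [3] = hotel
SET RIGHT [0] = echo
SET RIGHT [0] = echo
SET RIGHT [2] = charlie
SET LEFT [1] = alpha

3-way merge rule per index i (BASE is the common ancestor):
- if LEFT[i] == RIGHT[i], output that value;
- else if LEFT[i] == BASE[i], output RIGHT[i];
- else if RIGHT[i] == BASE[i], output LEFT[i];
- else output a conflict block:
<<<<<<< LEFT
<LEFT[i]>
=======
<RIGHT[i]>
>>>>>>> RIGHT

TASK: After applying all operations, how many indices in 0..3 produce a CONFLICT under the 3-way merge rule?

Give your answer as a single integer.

Answer: 0

Derivation:
Final LEFT:  [foxtrot, alpha, bravo, charlie]
Final RIGHT: [echo, delta, charlie, hotel]
i=0: L=foxtrot=BASE, R=echo -> take RIGHT -> echo
i=1: L=alpha, R=delta=BASE -> take LEFT -> alpha
i=2: L=bravo=BASE, R=charlie -> take RIGHT -> charlie
i=3: L=charlie=BASE, R=hotel -> take RIGHT -> hotel
Conflict count: 0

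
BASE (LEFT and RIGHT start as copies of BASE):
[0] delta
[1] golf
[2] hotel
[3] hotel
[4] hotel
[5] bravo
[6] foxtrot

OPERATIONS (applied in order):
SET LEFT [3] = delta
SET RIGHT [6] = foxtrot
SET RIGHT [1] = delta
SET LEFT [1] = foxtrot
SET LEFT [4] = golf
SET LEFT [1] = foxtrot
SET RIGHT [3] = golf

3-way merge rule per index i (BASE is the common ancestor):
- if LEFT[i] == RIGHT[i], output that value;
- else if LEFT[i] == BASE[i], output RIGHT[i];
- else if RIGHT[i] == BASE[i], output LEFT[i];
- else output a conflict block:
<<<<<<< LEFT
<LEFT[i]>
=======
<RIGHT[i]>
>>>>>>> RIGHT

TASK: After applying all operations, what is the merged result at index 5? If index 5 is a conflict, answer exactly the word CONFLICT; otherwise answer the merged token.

Answer: bravo

Derivation:
Final LEFT:  [delta, foxtrot, hotel, delta, golf, bravo, foxtrot]
Final RIGHT: [delta, delta, hotel, golf, hotel, bravo, foxtrot]
i=0: L=delta R=delta -> agree -> delta
i=1: BASE=golf L=foxtrot R=delta all differ -> CONFLICT
i=2: L=hotel R=hotel -> agree -> hotel
i=3: BASE=hotel L=delta R=golf all differ -> CONFLICT
i=4: L=golf, R=hotel=BASE -> take LEFT -> golf
i=5: L=bravo R=bravo -> agree -> bravo
i=6: L=foxtrot R=foxtrot -> agree -> foxtrot
Index 5 -> bravo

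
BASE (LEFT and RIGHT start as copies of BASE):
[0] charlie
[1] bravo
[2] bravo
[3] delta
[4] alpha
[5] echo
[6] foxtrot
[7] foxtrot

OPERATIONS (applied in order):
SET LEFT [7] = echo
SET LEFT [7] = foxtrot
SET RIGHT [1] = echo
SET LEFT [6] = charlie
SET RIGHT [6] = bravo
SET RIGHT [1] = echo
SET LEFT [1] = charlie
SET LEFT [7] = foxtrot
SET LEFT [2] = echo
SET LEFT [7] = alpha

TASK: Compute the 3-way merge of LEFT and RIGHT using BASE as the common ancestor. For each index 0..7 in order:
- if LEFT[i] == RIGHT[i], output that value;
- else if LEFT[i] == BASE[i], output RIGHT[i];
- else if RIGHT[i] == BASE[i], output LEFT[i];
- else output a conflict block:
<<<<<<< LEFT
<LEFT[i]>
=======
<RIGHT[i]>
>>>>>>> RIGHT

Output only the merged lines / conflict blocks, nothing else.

Answer: charlie
<<<<<<< LEFT
charlie
=======
echo
>>>>>>> RIGHT
echo
delta
alpha
echo
<<<<<<< LEFT
charlie
=======
bravo
>>>>>>> RIGHT
alpha

Derivation:
Final LEFT:  [charlie, charlie, echo, delta, alpha, echo, charlie, alpha]
Final RIGHT: [charlie, echo, bravo, delta, alpha, echo, bravo, foxtrot]
i=0: L=charlie R=charlie -> agree -> charlie
i=1: BASE=bravo L=charlie R=echo all differ -> CONFLICT
i=2: L=echo, R=bravo=BASE -> take LEFT -> echo
i=3: L=delta R=delta -> agree -> delta
i=4: L=alpha R=alpha -> agree -> alpha
i=5: L=echo R=echo -> agree -> echo
i=6: BASE=foxtrot L=charlie R=bravo all differ -> CONFLICT
i=7: L=alpha, R=foxtrot=BASE -> take LEFT -> alpha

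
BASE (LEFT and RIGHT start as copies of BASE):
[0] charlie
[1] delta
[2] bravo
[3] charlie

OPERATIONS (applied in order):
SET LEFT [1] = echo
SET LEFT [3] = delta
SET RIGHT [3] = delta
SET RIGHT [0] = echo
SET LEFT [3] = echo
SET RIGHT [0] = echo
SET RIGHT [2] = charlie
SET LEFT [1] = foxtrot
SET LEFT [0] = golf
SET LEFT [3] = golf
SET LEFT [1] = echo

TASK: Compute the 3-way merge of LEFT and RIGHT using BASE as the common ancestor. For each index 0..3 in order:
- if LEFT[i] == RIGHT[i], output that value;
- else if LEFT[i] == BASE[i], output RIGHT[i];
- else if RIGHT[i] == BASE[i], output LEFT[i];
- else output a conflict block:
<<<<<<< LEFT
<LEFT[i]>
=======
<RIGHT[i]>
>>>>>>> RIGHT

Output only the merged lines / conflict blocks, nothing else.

Answer: <<<<<<< LEFT
golf
=======
echo
>>>>>>> RIGHT
echo
charlie
<<<<<<< LEFT
golf
=======
delta
>>>>>>> RIGHT

Derivation:
Final LEFT:  [golf, echo, bravo, golf]
Final RIGHT: [echo, delta, charlie, delta]
i=0: BASE=charlie L=golf R=echo all differ -> CONFLICT
i=1: L=echo, R=delta=BASE -> take LEFT -> echo
i=2: L=bravo=BASE, R=charlie -> take RIGHT -> charlie
i=3: BASE=charlie L=golf R=delta all differ -> CONFLICT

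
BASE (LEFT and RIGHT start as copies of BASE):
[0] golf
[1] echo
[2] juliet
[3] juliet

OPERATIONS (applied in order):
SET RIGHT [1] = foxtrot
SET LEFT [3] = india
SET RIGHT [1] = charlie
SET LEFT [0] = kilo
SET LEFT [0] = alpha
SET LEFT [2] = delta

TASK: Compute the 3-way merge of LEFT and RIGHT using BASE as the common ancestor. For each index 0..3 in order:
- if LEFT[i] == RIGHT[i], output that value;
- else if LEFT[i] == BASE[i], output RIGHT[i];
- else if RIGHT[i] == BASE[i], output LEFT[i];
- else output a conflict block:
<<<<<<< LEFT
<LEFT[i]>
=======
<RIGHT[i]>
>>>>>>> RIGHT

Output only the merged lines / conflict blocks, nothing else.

Answer: alpha
charlie
delta
india

Derivation:
Final LEFT:  [alpha, echo, delta, india]
Final RIGHT: [golf, charlie, juliet, juliet]
i=0: L=alpha, R=golf=BASE -> take LEFT -> alpha
i=1: L=echo=BASE, R=charlie -> take RIGHT -> charlie
i=2: L=delta, R=juliet=BASE -> take LEFT -> delta
i=3: L=india, R=juliet=BASE -> take LEFT -> india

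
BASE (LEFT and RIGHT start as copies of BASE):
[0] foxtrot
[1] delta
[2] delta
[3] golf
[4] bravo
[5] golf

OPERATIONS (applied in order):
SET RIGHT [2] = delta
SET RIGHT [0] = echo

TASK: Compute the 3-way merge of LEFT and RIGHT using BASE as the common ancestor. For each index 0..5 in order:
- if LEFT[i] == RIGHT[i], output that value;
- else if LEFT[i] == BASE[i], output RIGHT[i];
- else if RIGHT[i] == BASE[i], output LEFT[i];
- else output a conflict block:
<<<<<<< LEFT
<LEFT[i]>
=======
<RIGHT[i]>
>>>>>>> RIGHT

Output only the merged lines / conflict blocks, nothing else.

Answer: echo
delta
delta
golf
bravo
golf

Derivation:
Final LEFT:  [foxtrot, delta, delta, golf, bravo, golf]
Final RIGHT: [echo, delta, delta, golf, bravo, golf]
i=0: L=foxtrot=BASE, R=echo -> take RIGHT -> echo
i=1: L=delta R=delta -> agree -> delta
i=2: L=delta R=delta -> agree -> delta
i=3: L=golf R=golf -> agree -> golf
i=4: L=bravo R=bravo -> agree -> bravo
i=5: L=golf R=golf -> agree -> golf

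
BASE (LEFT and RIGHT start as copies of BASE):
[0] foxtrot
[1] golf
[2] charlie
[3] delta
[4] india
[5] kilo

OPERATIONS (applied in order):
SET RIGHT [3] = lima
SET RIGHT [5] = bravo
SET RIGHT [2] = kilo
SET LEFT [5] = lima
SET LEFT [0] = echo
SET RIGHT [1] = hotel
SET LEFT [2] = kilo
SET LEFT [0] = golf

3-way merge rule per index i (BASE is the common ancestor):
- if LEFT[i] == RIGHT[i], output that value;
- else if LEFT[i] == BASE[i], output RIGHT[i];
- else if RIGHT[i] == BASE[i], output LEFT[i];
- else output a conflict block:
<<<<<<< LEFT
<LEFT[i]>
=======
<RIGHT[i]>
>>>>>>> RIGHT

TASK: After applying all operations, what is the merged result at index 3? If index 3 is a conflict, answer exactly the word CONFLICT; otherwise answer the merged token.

Answer: lima

Derivation:
Final LEFT:  [golf, golf, kilo, delta, india, lima]
Final RIGHT: [foxtrot, hotel, kilo, lima, india, bravo]
i=0: L=golf, R=foxtrot=BASE -> take LEFT -> golf
i=1: L=golf=BASE, R=hotel -> take RIGHT -> hotel
i=2: L=kilo R=kilo -> agree -> kilo
i=3: L=delta=BASE, R=lima -> take RIGHT -> lima
i=4: L=india R=india -> agree -> india
i=5: BASE=kilo L=lima R=bravo all differ -> CONFLICT
Index 3 -> lima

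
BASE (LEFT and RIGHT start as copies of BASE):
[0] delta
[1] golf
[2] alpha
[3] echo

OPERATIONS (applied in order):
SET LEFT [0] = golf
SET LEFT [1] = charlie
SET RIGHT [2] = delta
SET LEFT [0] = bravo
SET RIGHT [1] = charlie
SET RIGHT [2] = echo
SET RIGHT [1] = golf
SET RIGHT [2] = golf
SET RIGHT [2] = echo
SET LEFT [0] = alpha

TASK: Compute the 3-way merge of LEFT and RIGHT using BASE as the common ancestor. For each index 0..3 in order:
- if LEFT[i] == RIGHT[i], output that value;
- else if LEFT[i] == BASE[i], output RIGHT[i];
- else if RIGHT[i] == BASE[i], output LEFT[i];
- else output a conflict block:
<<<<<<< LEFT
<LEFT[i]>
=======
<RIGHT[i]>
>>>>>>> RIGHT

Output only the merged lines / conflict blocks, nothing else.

Final LEFT:  [alpha, charlie, alpha, echo]
Final RIGHT: [delta, golf, echo, echo]
i=0: L=alpha, R=delta=BASE -> take LEFT -> alpha
i=1: L=charlie, R=golf=BASE -> take LEFT -> charlie
i=2: L=alpha=BASE, R=echo -> take RIGHT -> echo
i=3: L=echo R=echo -> agree -> echo

Answer: alpha
charlie
echo
echo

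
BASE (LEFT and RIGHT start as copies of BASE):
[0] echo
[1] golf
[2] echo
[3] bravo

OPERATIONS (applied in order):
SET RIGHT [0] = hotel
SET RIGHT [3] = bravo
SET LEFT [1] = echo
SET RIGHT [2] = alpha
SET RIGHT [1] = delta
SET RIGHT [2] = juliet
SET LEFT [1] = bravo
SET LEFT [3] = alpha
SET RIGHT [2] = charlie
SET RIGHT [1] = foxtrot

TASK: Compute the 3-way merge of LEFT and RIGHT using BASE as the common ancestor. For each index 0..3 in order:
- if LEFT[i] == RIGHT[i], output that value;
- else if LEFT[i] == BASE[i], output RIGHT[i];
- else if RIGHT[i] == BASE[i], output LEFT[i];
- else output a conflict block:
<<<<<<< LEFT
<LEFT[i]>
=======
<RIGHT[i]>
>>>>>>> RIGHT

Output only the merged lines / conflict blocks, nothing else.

Answer: hotel
<<<<<<< LEFT
bravo
=======
foxtrot
>>>>>>> RIGHT
charlie
alpha

Derivation:
Final LEFT:  [echo, bravo, echo, alpha]
Final RIGHT: [hotel, foxtrot, charlie, bravo]
i=0: L=echo=BASE, R=hotel -> take RIGHT -> hotel
i=1: BASE=golf L=bravo R=foxtrot all differ -> CONFLICT
i=2: L=echo=BASE, R=charlie -> take RIGHT -> charlie
i=3: L=alpha, R=bravo=BASE -> take LEFT -> alpha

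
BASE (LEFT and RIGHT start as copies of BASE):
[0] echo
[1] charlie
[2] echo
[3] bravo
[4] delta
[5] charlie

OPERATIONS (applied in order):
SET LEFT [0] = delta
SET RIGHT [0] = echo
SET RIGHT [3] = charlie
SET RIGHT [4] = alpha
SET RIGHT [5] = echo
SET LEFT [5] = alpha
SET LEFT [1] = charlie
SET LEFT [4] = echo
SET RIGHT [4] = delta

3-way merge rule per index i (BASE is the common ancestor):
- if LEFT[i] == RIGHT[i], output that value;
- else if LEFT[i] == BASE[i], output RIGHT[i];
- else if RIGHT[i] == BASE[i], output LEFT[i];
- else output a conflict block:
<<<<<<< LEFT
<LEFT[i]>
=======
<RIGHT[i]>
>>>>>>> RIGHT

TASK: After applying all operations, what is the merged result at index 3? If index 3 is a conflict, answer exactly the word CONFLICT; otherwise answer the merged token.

Final LEFT:  [delta, charlie, echo, bravo, echo, alpha]
Final RIGHT: [echo, charlie, echo, charlie, delta, echo]
i=0: L=delta, R=echo=BASE -> take LEFT -> delta
i=1: L=charlie R=charlie -> agree -> charlie
i=2: L=echo R=echo -> agree -> echo
i=3: L=bravo=BASE, R=charlie -> take RIGHT -> charlie
i=4: L=echo, R=delta=BASE -> take LEFT -> echo
i=5: BASE=charlie L=alpha R=echo all differ -> CONFLICT
Index 3 -> charlie

Answer: charlie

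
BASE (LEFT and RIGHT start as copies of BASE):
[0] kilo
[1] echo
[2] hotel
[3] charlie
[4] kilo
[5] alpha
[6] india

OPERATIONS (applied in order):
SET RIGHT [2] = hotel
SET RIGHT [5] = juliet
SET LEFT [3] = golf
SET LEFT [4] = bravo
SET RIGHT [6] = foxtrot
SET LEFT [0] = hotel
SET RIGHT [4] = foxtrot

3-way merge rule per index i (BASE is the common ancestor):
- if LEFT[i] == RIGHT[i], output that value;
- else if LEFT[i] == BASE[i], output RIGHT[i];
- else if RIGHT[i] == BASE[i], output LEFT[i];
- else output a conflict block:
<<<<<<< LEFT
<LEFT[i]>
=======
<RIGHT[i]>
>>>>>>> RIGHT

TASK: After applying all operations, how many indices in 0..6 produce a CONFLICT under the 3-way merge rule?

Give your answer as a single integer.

Answer: 1

Derivation:
Final LEFT:  [hotel, echo, hotel, golf, bravo, alpha, india]
Final RIGHT: [kilo, echo, hotel, charlie, foxtrot, juliet, foxtrot]
i=0: L=hotel, R=kilo=BASE -> take LEFT -> hotel
i=1: L=echo R=echo -> agree -> echo
i=2: L=hotel R=hotel -> agree -> hotel
i=3: L=golf, R=charlie=BASE -> take LEFT -> golf
i=4: BASE=kilo L=bravo R=foxtrot all differ -> CONFLICT
i=5: L=alpha=BASE, R=juliet -> take RIGHT -> juliet
i=6: L=india=BASE, R=foxtrot -> take RIGHT -> foxtrot
Conflict count: 1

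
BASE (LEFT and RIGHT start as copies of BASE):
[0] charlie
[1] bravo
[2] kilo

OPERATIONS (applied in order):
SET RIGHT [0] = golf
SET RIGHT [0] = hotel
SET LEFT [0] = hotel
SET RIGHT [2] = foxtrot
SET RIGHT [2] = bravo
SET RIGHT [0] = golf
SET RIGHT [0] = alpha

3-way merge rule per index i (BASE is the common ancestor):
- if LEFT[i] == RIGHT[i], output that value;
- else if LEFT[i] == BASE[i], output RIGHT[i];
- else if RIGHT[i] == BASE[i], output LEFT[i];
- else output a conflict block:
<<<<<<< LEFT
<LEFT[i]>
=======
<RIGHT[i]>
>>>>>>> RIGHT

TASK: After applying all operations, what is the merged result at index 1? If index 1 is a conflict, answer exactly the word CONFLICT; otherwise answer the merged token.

Answer: bravo

Derivation:
Final LEFT:  [hotel, bravo, kilo]
Final RIGHT: [alpha, bravo, bravo]
i=0: BASE=charlie L=hotel R=alpha all differ -> CONFLICT
i=1: L=bravo R=bravo -> agree -> bravo
i=2: L=kilo=BASE, R=bravo -> take RIGHT -> bravo
Index 1 -> bravo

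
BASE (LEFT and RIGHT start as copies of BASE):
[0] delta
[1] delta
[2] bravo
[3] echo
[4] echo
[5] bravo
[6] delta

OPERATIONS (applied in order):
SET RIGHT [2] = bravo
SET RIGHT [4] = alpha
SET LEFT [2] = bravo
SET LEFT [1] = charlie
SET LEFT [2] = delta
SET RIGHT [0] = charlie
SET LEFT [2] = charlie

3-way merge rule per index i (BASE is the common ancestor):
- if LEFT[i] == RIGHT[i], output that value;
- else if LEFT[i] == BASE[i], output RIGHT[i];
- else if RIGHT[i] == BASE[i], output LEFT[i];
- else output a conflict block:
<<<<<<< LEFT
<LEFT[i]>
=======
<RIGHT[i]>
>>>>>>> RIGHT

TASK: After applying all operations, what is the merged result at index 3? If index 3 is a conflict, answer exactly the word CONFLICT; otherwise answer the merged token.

Answer: echo

Derivation:
Final LEFT:  [delta, charlie, charlie, echo, echo, bravo, delta]
Final RIGHT: [charlie, delta, bravo, echo, alpha, bravo, delta]
i=0: L=delta=BASE, R=charlie -> take RIGHT -> charlie
i=1: L=charlie, R=delta=BASE -> take LEFT -> charlie
i=2: L=charlie, R=bravo=BASE -> take LEFT -> charlie
i=3: L=echo R=echo -> agree -> echo
i=4: L=echo=BASE, R=alpha -> take RIGHT -> alpha
i=5: L=bravo R=bravo -> agree -> bravo
i=6: L=delta R=delta -> agree -> delta
Index 3 -> echo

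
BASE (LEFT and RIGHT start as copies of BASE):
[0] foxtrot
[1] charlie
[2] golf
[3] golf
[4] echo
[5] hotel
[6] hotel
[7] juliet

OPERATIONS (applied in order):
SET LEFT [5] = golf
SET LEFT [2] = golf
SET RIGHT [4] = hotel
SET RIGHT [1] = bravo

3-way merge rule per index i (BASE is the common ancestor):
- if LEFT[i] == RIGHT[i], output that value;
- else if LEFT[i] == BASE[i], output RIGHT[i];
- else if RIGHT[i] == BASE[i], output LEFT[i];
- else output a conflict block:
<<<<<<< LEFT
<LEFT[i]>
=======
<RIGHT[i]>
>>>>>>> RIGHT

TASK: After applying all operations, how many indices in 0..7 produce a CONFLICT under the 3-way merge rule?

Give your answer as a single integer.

Final LEFT:  [foxtrot, charlie, golf, golf, echo, golf, hotel, juliet]
Final RIGHT: [foxtrot, bravo, golf, golf, hotel, hotel, hotel, juliet]
i=0: L=foxtrot R=foxtrot -> agree -> foxtrot
i=1: L=charlie=BASE, R=bravo -> take RIGHT -> bravo
i=2: L=golf R=golf -> agree -> golf
i=3: L=golf R=golf -> agree -> golf
i=4: L=echo=BASE, R=hotel -> take RIGHT -> hotel
i=5: L=golf, R=hotel=BASE -> take LEFT -> golf
i=6: L=hotel R=hotel -> agree -> hotel
i=7: L=juliet R=juliet -> agree -> juliet
Conflict count: 0

Answer: 0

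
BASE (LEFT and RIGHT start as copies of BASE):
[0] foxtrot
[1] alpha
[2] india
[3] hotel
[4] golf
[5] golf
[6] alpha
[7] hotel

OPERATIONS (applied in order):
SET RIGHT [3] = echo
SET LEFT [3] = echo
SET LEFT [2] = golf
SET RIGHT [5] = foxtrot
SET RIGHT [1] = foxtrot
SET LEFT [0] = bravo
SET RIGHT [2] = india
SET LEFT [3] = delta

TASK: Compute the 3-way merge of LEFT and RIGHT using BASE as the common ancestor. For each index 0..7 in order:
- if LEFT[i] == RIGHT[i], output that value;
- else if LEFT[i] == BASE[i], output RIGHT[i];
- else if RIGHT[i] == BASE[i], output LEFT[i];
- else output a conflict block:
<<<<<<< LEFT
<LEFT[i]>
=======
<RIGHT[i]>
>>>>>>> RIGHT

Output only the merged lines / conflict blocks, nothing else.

Answer: bravo
foxtrot
golf
<<<<<<< LEFT
delta
=======
echo
>>>>>>> RIGHT
golf
foxtrot
alpha
hotel

Derivation:
Final LEFT:  [bravo, alpha, golf, delta, golf, golf, alpha, hotel]
Final RIGHT: [foxtrot, foxtrot, india, echo, golf, foxtrot, alpha, hotel]
i=0: L=bravo, R=foxtrot=BASE -> take LEFT -> bravo
i=1: L=alpha=BASE, R=foxtrot -> take RIGHT -> foxtrot
i=2: L=golf, R=india=BASE -> take LEFT -> golf
i=3: BASE=hotel L=delta R=echo all differ -> CONFLICT
i=4: L=golf R=golf -> agree -> golf
i=5: L=golf=BASE, R=foxtrot -> take RIGHT -> foxtrot
i=6: L=alpha R=alpha -> agree -> alpha
i=7: L=hotel R=hotel -> agree -> hotel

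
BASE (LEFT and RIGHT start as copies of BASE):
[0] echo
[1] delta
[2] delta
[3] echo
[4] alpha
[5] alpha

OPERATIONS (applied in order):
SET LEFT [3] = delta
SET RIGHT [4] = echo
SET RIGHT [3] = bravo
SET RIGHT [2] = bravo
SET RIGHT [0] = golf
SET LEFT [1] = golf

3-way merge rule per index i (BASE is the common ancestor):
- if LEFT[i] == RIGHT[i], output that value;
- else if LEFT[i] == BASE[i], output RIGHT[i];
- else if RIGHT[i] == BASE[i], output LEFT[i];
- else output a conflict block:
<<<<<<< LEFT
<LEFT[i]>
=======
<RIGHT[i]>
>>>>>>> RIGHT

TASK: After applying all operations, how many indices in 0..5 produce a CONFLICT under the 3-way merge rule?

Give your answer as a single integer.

Answer: 1

Derivation:
Final LEFT:  [echo, golf, delta, delta, alpha, alpha]
Final RIGHT: [golf, delta, bravo, bravo, echo, alpha]
i=0: L=echo=BASE, R=golf -> take RIGHT -> golf
i=1: L=golf, R=delta=BASE -> take LEFT -> golf
i=2: L=delta=BASE, R=bravo -> take RIGHT -> bravo
i=3: BASE=echo L=delta R=bravo all differ -> CONFLICT
i=4: L=alpha=BASE, R=echo -> take RIGHT -> echo
i=5: L=alpha R=alpha -> agree -> alpha
Conflict count: 1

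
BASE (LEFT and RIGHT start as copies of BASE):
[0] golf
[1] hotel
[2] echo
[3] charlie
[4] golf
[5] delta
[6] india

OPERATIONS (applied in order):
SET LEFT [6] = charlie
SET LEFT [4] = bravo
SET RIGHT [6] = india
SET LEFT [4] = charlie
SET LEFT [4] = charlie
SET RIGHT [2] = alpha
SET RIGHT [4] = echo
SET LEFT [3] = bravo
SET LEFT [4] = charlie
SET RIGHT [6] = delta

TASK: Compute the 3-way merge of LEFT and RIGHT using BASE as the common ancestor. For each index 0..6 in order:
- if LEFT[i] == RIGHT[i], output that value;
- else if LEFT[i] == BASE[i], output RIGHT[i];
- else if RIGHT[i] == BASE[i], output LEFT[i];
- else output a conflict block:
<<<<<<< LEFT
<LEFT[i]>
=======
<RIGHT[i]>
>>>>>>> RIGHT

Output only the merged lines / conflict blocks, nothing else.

Answer: golf
hotel
alpha
bravo
<<<<<<< LEFT
charlie
=======
echo
>>>>>>> RIGHT
delta
<<<<<<< LEFT
charlie
=======
delta
>>>>>>> RIGHT

Derivation:
Final LEFT:  [golf, hotel, echo, bravo, charlie, delta, charlie]
Final RIGHT: [golf, hotel, alpha, charlie, echo, delta, delta]
i=0: L=golf R=golf -> agree -> golf
i=1: L=hotel R=hotel -> agree -> hotel
i=2: L=echo=BASE, R=alpha -> take RIGHT -> alpha
i=3: L=bravo, R=charlie=BASE -> take LEFT -> bravo
i=4: BASE=golf L=charlie R=echo all differ -> CONFLICT
i=5: L=delta R=delta -> agree -> delta
i=6: BASE=india L=charlie R=delta all differ -> CONFLICT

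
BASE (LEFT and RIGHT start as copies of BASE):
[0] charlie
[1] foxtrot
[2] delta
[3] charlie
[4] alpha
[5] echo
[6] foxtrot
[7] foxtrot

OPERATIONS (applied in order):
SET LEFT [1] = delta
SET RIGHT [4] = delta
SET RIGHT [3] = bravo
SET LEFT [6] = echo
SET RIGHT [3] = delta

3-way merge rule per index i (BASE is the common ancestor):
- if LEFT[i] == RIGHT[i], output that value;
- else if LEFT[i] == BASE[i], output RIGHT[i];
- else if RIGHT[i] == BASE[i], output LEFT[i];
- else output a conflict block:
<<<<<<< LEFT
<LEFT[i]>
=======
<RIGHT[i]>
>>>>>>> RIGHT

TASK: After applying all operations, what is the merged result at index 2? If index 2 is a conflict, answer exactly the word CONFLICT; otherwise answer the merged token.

Final LEFT:  [charlie, delta, delta, charlie, alpha, echo, echo, foxtrot]
Final RIGHT: [charlie, foxtrot, delta, delta, delta, echo, foxtrot, foxtrot]
i=0: L=charlie R=charlie -> agree -> charlie
i=1: L=delta, R=foxtrot=BASE -> take LEFT -> delta
i=2: L=delta R=delta -> agree -> delta
i=3: L=charlie=BASE, R=delta -> take RIGHT -> delta
i=4: L=alpha=BASE, R=delta -> take RIGHT -> delta
i=5: L=echo R=echo -> agree -> echo
i=6: L=echo, R=foxtrot=BASE -> take LEFT -> echo
i=7: L=foxtrot R=foxtrot -> agree -> foxtrot
Index 2 -> delta

Answer: delta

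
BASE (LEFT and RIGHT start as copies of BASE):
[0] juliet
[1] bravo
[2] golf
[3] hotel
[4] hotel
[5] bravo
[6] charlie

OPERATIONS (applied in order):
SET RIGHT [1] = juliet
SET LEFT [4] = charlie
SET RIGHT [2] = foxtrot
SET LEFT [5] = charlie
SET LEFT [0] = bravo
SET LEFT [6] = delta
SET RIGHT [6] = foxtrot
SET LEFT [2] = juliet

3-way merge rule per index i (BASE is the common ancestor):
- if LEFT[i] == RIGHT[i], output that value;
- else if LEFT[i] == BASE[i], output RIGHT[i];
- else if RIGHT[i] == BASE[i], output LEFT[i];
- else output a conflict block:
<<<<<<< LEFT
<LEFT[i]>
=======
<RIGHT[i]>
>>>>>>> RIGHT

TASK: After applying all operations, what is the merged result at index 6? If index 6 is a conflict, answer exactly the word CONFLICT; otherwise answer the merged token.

Answer: CONFLICT

Derivation:
Final LEFT:  [bravo, bravo, juliet, hotel, charlie, charlie, delta]
Final RIGHT: [juliet, juliet, foxtrot, hotel, hotel, bravo, foxtrot]
i=0: L=bravo, R=juliet=BASE -> take LEFT -> bravo
i=1: L=bravo=BASE, R=juliet -> take RIGHT -> juliet
i=2: BASE=golf L=juliet R=foxtrot all differ -> CONFLICT
i=3: L=hotel R=hotel -> agree -> hotel
i=4: L=charlie, R=hotel=BASE -> take LEFT -> charlie
i=5: L=charlie, R=bravo=BASE -> take LEFT -> charlie
i=6: BASE=charlie L=delta R=foxtrot all differ -> CONFLICT
Index 6 -> CONFLICT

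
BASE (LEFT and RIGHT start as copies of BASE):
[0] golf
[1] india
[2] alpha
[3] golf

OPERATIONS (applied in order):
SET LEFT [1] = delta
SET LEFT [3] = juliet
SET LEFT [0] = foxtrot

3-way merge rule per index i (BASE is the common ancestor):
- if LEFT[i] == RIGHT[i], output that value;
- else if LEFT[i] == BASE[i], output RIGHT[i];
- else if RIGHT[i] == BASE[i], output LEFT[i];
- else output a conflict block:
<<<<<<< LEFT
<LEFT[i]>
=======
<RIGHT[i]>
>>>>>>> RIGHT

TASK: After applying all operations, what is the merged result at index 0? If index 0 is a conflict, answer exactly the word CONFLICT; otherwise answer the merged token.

Final LEFT:  [foxtrot, delta, alpha, juliet]
Final RIGHT: [golf, india, alpha, golf]
i=0: L=foxtrot, R=golf=BASE -> take LEFT -> foxtrot
i=1: L=delta, R=india=BASE -> take LEFT -> delta
i=2: L=alpha R=alpha -> agree -> alpha
i=3: L=juliet, R=golf=BASE -> take LEFT -> juliet
Index 0 -> foxtrot

Answer: foxtrot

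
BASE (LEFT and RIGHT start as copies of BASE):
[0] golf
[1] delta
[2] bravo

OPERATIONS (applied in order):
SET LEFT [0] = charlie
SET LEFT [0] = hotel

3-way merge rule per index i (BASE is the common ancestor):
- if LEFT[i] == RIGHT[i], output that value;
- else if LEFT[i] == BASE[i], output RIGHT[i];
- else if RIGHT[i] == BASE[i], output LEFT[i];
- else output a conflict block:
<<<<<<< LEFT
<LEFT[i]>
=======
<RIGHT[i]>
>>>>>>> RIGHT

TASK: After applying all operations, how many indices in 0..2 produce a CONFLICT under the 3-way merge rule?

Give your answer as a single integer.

Final LEFT:  [hotel, delta, bravo]
Final RIGHT: [golf, delta, bravo]
i=0: L=hotel, R=golf=BASE -> take LEFT -> hotel
i=1: L=delta R=delta -> agree -> delta
i=2: L=bravo R=bravo -> agree -> bravo
Conflict count: 0

Answer: 0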